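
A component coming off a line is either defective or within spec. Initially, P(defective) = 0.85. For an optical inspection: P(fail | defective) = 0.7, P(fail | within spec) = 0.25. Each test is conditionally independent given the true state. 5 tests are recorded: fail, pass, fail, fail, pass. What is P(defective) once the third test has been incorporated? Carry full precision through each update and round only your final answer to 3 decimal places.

After 'fail': P(defective) = 0.7·0.8500 / (0.7·0.8500 + 0.25·0.1500) ≈ 0.9407
After 'pass': P(defective) = 0.3·0.9407 / (0.3·0.9407 + 0.75·0.0593) ≈ 0.8639
After 'fail': P(defective) = 0.7·0.8639 / (0.7·0.8639 + 0.25·0.1361) ≈ 0.9467

0.947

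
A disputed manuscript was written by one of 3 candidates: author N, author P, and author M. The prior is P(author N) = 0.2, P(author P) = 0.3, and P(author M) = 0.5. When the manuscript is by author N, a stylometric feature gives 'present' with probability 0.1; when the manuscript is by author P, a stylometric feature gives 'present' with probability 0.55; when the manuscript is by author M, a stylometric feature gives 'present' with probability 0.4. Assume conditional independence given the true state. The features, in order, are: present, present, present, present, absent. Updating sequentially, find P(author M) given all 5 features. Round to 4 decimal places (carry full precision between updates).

0.3830

After 'present': normaliser = 0.1·0.2000 + 0.55·0.3000 + 0.4·0.5000; P(author N) ≈ 0.0519, P(author P) ≈ 0.4286, P(author M) ≈ 0.5195
After 'present': normaliser = 0.1·0.0519 + 0.55·0.4286 + 0.4·0.5195; P(author N) ≈ 0.0116, P(author P) ≈ 0.5253, P(author M) ≈ 0.4631
After 'present': normaliser = 0.1·0.0116 + 0.55·0.5253 + 0.4·0.4631; P(author N) ≈ 0.0024, P(author P) ≈ 0.6079, P(author M) ≈ 0.3897
After 'present': normaliser = 0.1·0.0024 + 0.55·0.6079 + 0.4·0.3897; P(author N) ≈ 0.0005, P(author P) ≈ 0.6817, P(author M) ≈ 0.3178
After 'absent': normaliser = 0.9·0.0005 + 0.45·0.6817 + 0.6·0.3178; P(author N) ≈ 0.0009, P(author P) ≈ 0.6161, P(author M) ≈ 0.3830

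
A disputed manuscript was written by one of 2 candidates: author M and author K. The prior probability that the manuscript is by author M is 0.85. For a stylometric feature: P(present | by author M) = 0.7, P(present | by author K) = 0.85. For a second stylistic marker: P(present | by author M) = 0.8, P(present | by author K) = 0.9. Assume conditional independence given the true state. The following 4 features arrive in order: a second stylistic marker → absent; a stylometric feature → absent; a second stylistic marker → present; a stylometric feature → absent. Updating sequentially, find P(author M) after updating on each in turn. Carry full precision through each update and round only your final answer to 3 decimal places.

After a second stylistic marker='absent': P(author M) = 0.2·0.8500 / (0.2·0.8500 + 0.1·0.1500) ≈ 0.9189
After a stylometric feature='absent': P(author M) = 0.3·0.9189 / (0.3·0.9189 + 0.15·0.0811) ≈ 0.9577
After a second stylistic marker='present': P(author M) = 0.8·0.9577 / (0.8·0.9577 + 0.9·0.0423) ≈ 0.9527
After a stylometric feature='absent': P(author M) = 0.3·0.9527 / (0.3·0.9527 + 0.15·0.0473) ≈ 0.9758

0.976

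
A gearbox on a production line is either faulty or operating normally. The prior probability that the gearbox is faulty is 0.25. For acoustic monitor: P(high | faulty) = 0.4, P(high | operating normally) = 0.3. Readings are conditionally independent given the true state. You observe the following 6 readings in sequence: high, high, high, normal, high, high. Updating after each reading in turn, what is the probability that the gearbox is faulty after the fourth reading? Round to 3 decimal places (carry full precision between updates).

0.404

After 'high': P(faulty) = 0.4·0.2500 / (0.4·0.2500 + 0.3·0.7500) ≈ 0.3077
After 'high': P(faulty) = 0.4·0.3077 / (0.4·0.3077 + 0.3·0.6923) ≈ 0.3721
After 'high': P(faulty) = 0.4·0.3721 / (0.4·0.3721 + 0.3·0.6279) ≈ 0.4414
After 'normal': P(faulty) = 0.6·0.4414 / (0.6·0.4414 + 0.7·0.5586) ≈ 0.4038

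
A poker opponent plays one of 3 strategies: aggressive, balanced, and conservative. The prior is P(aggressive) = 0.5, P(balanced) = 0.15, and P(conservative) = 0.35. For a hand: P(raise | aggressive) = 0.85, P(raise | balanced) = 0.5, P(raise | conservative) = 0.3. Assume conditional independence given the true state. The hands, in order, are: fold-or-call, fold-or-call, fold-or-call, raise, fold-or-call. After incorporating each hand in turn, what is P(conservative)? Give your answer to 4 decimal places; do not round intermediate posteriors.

After 'fold-or-call': normaliser = 0.15·0.5000 + 0.5·0.1500 + 0.7·0.3500; P(aggressive) ≈ 0.1899, P(balanced) ≈ 0.1899, P(conservative) ≈ 0.6203
After 'fold-or-call': normaliser = 0.15·0.1899 + 0.5·0.1899 + 0.7·0.6203; P(aggressive) ≈ 0.0511, P(balanced) ≈ 0.1703, P(conservative) ≈ 0.7787
After 'fold-or-call': normaliser = 0.15·0.0511 + 0.5·0.1703 + 0.7·0.7787; P(aggressive) ≈ 0.0120, P(balanced) ≈ 0.1335, P(conservative) ≈ 0.8545
After 'raise': normaliser = 0.85·0.0120 + 0.5·0.1335 + 0.3·0.8545; P(aggressive) ≈ 0.0306, P(balanced) ≈ 0.2002, P(conservative) ≈ 0.7692
After 'fold-or-call': normaliser = 0.15·0.0306 + 0.5·0.2002 + 0.7·0.7692; P(aggressive) ≈ 0.0071, P(balanced) ≈ 0.1557, P(conservative) ≈ 0.8372

0.8372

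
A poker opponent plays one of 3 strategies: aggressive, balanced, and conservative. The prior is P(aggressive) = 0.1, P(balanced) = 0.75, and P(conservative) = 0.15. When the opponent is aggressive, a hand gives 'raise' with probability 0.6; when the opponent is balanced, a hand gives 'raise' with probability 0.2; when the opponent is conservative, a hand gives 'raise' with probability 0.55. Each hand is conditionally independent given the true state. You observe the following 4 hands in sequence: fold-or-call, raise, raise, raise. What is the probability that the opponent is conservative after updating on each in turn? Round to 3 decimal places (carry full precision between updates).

0.455

After 'fold-or-call': normaliser = 0.4·0.1000 + 0.8·0.7500 + 0.45·0.1500; P(aggressive) ≈ 0.0565, P(balanced) ≈ 0.8481, P(conservative) ≈ 0.0954
After 'raise': normaliser = 0.6·0.0565 + 0.2·0.8481 + 0.55·0.0954; P(aggressive) ≈ 0.1325, P(balanced) ≈ 0.6625, P(conservative) ≈ 0.2050
After 'raise': normaliser = 0.6·0.1325 + 0.2·0.6625 + 0.55·0.2050; P(aggressive) ≈ 0.2448, P(balanced) ≈ 0.4080, P(conservative) ≈ 0.3471
After 'raise': normaliser = 0.6·0.2448 + 0.2·0.4080 + 0.55·0.3471; P(aggressive) ≈ 0.3502, P(balanced) ≈ 0.1946, P(conservative) ≈ 0.4552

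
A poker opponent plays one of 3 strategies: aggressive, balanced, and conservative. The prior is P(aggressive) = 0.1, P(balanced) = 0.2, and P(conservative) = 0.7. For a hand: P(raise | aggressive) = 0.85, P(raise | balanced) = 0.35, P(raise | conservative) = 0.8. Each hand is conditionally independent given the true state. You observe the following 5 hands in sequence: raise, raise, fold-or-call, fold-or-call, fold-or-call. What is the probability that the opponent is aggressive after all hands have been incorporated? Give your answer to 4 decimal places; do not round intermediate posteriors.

0.0231

Apply Bayes' rule sequentially, carrying P(aggressive) forward.
After 'raise': normaliser = 0.85·0.1000 + 0.35·0.2000 + 0.8·0.7000; P(aggressive) ≈ 0.1189, P(balanced) ≈ 0.0979, P(conservative) ≈ 0.7832
After 'raise': normaliser = 0.85·0.1189 + 0.35·0.0979 + 0.8·0.7832; P(aggressive) ≈ 0.1326, P(balanced) ≈ 0.0450, P(conservative) ≈ 0.8224
After 'fold-or-call': normaliser = 0.15·0.1326 + 0.65·0.0450 + 0.2·0.8224; P(aggressive) ≈ 0.0931, P(balanced) ≈ 0.1369, P(conservative) ≈ 0.7700
After 'fold-or-call': normaliser = 0.15·0.0931 + 0.65·0.1369 + 0.2·0.7700; P(aggressive) ≈ 0.0544, P(balanced) ≈ 0.3462, P(conservative) ≈ 0.5994
After 'fold-or-call': normaliser = 0.15·0.0544 + 0.65·0.3462 + 0.2·0.5994; P(aggressive) ≈ 0.0231, P(balanced) ≈ 0.6374, P(conservative) ≈ 0.3395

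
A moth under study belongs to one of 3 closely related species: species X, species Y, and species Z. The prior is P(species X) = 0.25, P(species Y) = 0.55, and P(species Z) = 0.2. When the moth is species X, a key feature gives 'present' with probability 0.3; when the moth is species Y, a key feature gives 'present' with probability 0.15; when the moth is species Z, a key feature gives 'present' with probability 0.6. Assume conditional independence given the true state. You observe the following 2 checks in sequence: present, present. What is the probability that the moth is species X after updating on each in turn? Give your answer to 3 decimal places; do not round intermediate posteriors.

After 'present': normaliser = 0.3·0.2500 + 0.15·0.5500 + 0.6·0.2000; P(species X) ≈ 0.2703, P(species Y) ≈ 0.2973, P(species Z) ≈ 0.4324
After 'present': normaliser = 0.3·0.2703 + 0.15·0.2973 + 0.6·0.4324; P(species X) ≈ 0.2105, P(species Y) ≈ 0.1158, P(species Z) ≈ 0.6737

0.211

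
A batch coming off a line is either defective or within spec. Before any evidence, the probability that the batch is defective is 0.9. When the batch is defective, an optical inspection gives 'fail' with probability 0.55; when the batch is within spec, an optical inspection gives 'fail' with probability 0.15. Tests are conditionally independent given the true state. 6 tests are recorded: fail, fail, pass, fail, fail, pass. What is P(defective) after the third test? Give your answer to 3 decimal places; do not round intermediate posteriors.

After 'fail': P(defective) = 0.55·0.9000 / (0.55·0.9000 + 0.15·0.1000) ≈ 0.9706
After 'fail': P(defective) = 0.55·0.9706 / (0.55·0.9706 + 0.15·0.0294) ≈ 0.9918
After 'pass': P(defective) = 0.45·0.9918 / (0.45·0.9918 + 0.85·0.0082) ≈ 0.9846

0.985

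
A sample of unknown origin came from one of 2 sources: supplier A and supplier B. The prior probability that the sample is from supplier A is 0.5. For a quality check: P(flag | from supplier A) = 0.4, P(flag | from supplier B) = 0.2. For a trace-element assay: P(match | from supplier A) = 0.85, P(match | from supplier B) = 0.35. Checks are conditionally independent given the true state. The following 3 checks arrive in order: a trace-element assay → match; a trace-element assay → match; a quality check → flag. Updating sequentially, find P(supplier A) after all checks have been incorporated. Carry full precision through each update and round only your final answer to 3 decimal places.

0.922

After a trace-element assay='match': P(supplier A) = 0.85·0.5000 / (0.85·0.5000 + 0.35·0.5000) ≈ 0.7083
After a trace-element assay='match': P(supplier A) = 0.85·0.7083 / (0.85·0.7083 + 0.35·0.2917) ≈ 0.8550
After a quality check='flag': P(supplier A) = 0.4·0.8550 / (0.4·0.8550 + 0.2·0.1450) ≈ 0.9219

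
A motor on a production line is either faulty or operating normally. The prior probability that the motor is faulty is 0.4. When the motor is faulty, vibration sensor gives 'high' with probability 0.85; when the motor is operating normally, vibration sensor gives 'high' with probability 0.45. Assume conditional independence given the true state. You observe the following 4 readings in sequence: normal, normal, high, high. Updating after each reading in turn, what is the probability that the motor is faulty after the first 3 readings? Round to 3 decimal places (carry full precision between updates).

After 'normal': P(faulty) = 0.15·0.4000 / (0.15·0.4000 + 0.55·0.6000) ≈ 0.1538
After 'normal': P(faulty) = 0.15·0.1538 / (0.15·0.1538 + 0.55·0.8462) ≈ 0.0472
After 'high': P(faulty) = 0.85·0.0472 / (0.85·0.0472 + 0.45·0.9528) ≈ 0.0856

0.086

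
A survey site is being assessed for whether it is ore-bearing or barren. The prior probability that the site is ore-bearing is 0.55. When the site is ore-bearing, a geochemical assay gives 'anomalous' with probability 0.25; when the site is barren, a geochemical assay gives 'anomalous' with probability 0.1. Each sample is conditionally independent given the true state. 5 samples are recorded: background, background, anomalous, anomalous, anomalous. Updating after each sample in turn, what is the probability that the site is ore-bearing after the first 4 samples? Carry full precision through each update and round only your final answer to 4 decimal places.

0.8414

After 'background': P(ore) = 0.75·0.5500 / (0.75·0.5500 + 0.9·0.4500) ≈ 0.5046
After 'background': P(ore) = 0.75·0.5046 / (0.75·0.5046 + 0.9·0.4954) ≈ 0.4591
After 'anomalous': P(ore) = 0.25·0.4591 / (0.25·0.4591 + 0.1·0.5409) ≈ 0.6797
After 'anomalous': P(ore) = 0.25·0.6797 / (0.25·0.6797 + 0.1·0.3203) ≈ 0.8414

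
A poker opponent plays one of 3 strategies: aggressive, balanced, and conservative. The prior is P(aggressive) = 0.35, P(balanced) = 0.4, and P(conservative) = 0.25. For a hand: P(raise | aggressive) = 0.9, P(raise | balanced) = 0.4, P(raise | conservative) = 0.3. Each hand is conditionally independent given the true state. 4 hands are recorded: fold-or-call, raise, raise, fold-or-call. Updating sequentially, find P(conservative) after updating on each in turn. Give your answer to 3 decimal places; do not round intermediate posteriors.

0.299

Each posterior becomes the prior for the next update.
After 'fold-or-call': normaliser = 0.1·0.3500 + 0.6·0.4000 + 0.7·0.2500; P(aggressive) ≈ 0.0778, P(balanced) ≈ 0.5333, P(conservative) ≈ 0.3889
After 'raise': normaliser = 0.9·0.0778 + 0.4·0.5333 + 0.3·0.3889; P(aggressive) ≈ 0.1750, P(balanced) ≈ 0.5333, P(conservative) ≈ 0.2917
After 'raise': normaliser = 0.9·0.1750 + 0.4·0.5333 + 0.3·0.2917; P(aggressive) ≈ 0.3436, P(balanced) ≈ 0.4655, P(conservative) ≈ 0.1909
After 'fold-or-call': normaliser = 0.1·0.3436 + 0.6·0.4655 + 0.7·0.1909; P(aggressive) ≈ 0.0768, P(balanced) ≈ 0.6244, P(conservative) ≈ 0.2988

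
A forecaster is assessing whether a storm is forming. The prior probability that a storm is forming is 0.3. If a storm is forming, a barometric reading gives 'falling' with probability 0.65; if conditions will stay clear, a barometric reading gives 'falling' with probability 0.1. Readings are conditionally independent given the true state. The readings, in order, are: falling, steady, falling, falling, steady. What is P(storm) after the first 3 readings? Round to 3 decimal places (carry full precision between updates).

Each posterior becomes the prior for the next update.
After 'falling': P(storm) = 0.65·0.3000 / (0.65·0.3000 + 0.1·0.7000) ≈ 0.7358
After 'steady': P(storm) = 0.35·0.7358 / (0.35·0.7358 + 0.9·0.2642) ≈ 0.5200
After 'falling': P(storm) = 0.65·0.5200 / (0.65·0.5200 + 0.1·0.4800) ≈ 0.8756

0.876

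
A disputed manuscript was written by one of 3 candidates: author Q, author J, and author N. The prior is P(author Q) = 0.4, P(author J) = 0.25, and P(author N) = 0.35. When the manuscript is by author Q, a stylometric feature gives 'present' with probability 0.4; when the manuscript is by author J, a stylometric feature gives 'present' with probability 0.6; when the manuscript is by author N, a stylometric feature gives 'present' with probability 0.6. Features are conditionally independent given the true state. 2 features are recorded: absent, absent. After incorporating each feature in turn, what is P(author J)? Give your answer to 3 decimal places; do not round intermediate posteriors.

0.167

After 'absent': normaliser = 0.6·0.4000 + 0.4·0.2500 + 0.4·0.3500; P(author Q) ≈ 0.5000, P(author J) ≈ 0.2083, P(author N) ≈ 0.2917
After 'absent': normaliser = 0.6·0.5000 + 0.4·0.2083 + 0.4·0.2917; P(author Q) ≈ 0.6000, P(author J) ≈ 0.1667, P(author N) ≈ 0.2333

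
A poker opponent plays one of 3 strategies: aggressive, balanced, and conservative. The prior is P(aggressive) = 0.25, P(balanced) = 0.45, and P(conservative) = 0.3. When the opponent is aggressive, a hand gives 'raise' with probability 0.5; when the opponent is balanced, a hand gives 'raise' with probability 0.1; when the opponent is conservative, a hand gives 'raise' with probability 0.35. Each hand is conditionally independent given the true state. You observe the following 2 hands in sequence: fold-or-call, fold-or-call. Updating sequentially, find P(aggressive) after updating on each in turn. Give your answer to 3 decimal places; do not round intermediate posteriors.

0.113

Apply Bayes' rule sequentially, carrying P(aggressive) forward.
After 'fold-or-call': normaliser = 0.5·0.2500 + 0.9·0.4500 + 0.65·0.3000; P(aggressive) ≈ 0.1724, P(balanced) ≈ 0.5586, P(conservative) ≈ 0.2690
After 'fold-or-call': normaliser = 0.5·0.1724 + 0.9·0.5586 + 0.65·0.2690; P(aggressive) ≈ 0.1129, P(balanced) ≈ 0.6582, P(conservative) ≈ 0.2289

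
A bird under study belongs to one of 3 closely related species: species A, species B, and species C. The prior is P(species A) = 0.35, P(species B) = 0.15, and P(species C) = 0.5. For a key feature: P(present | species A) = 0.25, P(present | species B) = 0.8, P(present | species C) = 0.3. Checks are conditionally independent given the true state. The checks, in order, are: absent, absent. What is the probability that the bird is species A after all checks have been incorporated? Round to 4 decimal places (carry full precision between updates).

After 'absent': normaliser = 0.75·0.3500 + 0.2·0.1500 + 0.7·0.5000; P(species A) ≈ 0.4086, P(species B) ≈ 0.0467, P(species C) ≈ 0.5447
After 'absent': normaliser = 0.75·0.4086 + 0.2·0.0467 + 0.7·0.5447; P(species A) ≈ 0.4396, P(species B) ≈ 0.0134, P(species C) ≈ 0.5470

0.4396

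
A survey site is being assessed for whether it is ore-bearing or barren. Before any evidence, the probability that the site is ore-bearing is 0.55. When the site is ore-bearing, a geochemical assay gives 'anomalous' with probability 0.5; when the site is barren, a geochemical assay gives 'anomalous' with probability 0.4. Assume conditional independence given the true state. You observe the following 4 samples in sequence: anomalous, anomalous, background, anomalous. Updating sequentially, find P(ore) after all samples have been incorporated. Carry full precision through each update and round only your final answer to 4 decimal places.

After 'anomalous': P(ore) = 0.5·0.5500 / (0.5·0.5500 + 0.4·0.4500) ≈ 0.6044
After 'anomalous': P(ore) = 0.5·0.6044 / (0.5·0.6044 + 0.4·0.3956) ≈ 0.6563
After 'background': P(ore) = 0.5·0.6563 / (0.5·0.6563 + 0.6·0.3437) ≈ 0.6141
After 'anomalous': P(ore) = 0.5·0.6141 / (0.5·0.6141 + 0.4·0.3859) ≈ 0.6655

0.6655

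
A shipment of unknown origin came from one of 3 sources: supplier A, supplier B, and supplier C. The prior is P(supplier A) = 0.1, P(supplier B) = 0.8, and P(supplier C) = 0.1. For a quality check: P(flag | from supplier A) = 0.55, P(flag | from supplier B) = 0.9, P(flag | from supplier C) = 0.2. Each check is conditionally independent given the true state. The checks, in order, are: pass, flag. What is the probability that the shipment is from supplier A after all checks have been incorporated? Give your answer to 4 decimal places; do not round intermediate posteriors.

0.2195

Each posterior becomes the prior for the next update.
After 'pass': normaliser = 0.45·0.1000 + 0.1·0.8000 + 0.8·0.1000; P(supplier A) ≈ 0.2195, P(supplier B) ≈ 0.3902, P(supplier C) ≈ 0.3902
After 'flag': normaliser = 0.55·0.2195 + 0.9·0.3902 + 0.2·0.3902; P(supplier A) ≈ 0.2195, P(supplier B) ≈ 0.6386, P(supplier C) ≈ 0.1419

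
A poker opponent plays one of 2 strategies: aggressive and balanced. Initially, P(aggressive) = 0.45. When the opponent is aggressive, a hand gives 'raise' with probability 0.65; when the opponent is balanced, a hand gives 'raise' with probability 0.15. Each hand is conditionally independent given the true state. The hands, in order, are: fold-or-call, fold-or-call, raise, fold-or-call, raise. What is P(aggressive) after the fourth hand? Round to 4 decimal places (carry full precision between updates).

Each posterior becomes the prior for the next update.
After 'fold-or-call': P(aggressive) = 0.35·0.4500 / (0.35·0.4500 + 0.85·0.5500) ≈ 0.2520
After 'fold-or-call': P(aggressive) = 0.35·0.2520 / (0.35·0.2520 + 0.85·0.7480) ≈ 0.1218
After 'raise': P(aggressive) = 0.65·0.1218 / (0.65·0.1218 + 0.15·0.8782) ≈ 0.3754
After 'fold-or-call': P(aggressive) = 0.35·0.3754 / (0.35·0.3754 + 0.85·0.6246) ≈ 0.1984

0.1984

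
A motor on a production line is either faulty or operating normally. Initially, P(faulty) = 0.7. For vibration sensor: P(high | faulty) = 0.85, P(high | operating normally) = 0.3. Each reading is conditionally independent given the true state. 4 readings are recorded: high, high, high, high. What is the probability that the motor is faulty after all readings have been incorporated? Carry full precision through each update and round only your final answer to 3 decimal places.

0.993

After 'high': P(faulty) = 0.85·0.7000 / (0.85·0.7000 + 0.3·0.3000) ≈ 0.8686
After 'high': P(faulty) = 0.85·0.8686 / (0.85·0.8686 + 0.3·0.1314) ≈ 0.9493
After 'high': P(faulty) = 0.85·0.9493 / (0.85·0.9493 + 0.3·0.0507) ≈ 0.9815
After 'high': P(faulty) = 0.85·0.9815 / (0.85·0.9815 + 0.3·0.0185) ≈ 0.9934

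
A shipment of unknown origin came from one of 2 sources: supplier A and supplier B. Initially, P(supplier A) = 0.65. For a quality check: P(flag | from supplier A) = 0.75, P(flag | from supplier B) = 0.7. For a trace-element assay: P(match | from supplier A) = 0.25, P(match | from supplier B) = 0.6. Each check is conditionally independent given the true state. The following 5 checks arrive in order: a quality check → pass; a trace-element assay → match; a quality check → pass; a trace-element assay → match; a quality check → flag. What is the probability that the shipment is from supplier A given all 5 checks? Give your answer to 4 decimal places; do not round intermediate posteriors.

Each posterior becomes the prior for the next update.
After a quality check='pass': P(supplier A) = 0.25·0.6500 / (0.25·0.6500 + 0.3·0.3500) ≈ 0.6075
After a trace-element assay='match': P(supplier A) = 0.25·0.6075 / (0.25·0.6075 + 0.6·0.3925) ≈ 0.3920
After a quality check='pass': P(supplier A) = 0.25·0.3920 / (0.25·0.3920 + 0.3·0.6080) ≈ 0.3495
After a trace-element assay='match': P(supplier A) = 0.25·0.3495 / (0.25·0.3495 + 0.6·0.6505) ≈ 0.1829
After a quality check='flag': P(supplier A) = 0.75·0.1829 / (0.75·0.1829 + 0.7·0.8171) ≈ 0.1935

0.1935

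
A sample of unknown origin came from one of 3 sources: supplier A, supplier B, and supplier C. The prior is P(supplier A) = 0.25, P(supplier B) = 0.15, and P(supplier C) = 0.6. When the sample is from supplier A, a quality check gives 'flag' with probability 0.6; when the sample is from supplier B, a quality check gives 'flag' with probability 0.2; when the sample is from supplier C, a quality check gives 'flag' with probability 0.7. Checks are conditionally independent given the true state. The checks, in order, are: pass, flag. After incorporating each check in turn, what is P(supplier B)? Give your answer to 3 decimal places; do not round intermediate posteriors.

0.114

Apply Bayes' rule sequentially, carrying P(supplier B) forward.
After 'pass': normaliser = 0.4·0.2500 + 0.8·0.1500 + 0.3·0.6000; P(supplier A) ≈ 0.2500, P(supplier B) ≈ 0.3000, P(supplier C) ≈ 0.4500
After 'flag': normaliser = 0.6·0.2500 + 0.2·0.3000 + 0.7·0.4500; P(supplier A) ≈ 0.2857, P(supplier B) ≈ 0.1143, P(supplier C) ≈ 0.6000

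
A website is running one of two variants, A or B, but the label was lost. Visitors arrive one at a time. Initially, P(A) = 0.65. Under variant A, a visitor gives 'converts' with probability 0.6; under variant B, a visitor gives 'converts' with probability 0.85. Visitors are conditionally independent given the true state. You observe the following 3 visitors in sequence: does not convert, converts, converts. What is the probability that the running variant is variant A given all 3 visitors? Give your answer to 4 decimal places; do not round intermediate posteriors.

After 'does not convert': P(A) = 0.4·0.6500 / (0.4·0.6500 + 0.15·0.3500) ≈ 0.8320
After 'converts': P(A) = 0.6·0.8320 / (0.6·0.8320 + 0.85·0.1680) ≈ 0.7776
After 'converts': P(A) = 0.6·0.7776 / (0.6·0.7776 + 0.85·0.2224) ≈ 0.7116

0.7116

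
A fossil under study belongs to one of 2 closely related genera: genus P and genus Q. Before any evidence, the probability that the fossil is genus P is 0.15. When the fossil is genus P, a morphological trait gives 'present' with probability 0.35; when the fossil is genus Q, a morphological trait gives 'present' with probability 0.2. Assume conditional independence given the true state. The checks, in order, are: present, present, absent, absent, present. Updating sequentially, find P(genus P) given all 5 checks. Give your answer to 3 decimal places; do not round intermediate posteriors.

0.384

Apply Bayes' rule sequentially, carrying P(genus P) forward.
After 'present': P(genus P) = 0.35·0.1500 / (0.35·0.1500 + 0.2·0.8500) ≈ 0.2360
After 'present': P(genus P) = 0.35·0.2360 / (0.35·0.2360 + 0.2·0.7640) ≈ 0.3508
After 'absent': P(genus P) = 0.65·0.3508 / (0.65·0.3508 + 0.8·0.6492) ≈ 0.3051
After 'absent': P(genus P) = 0.65·0.3051 / (0.65·0.3051 + 0.8·0.6949) ≈ 0.2630
After 'present': P(genus P) = 0.35·0.2630 / (0.35·0.2630 + 0.2·0.7370) ≈ 0.3844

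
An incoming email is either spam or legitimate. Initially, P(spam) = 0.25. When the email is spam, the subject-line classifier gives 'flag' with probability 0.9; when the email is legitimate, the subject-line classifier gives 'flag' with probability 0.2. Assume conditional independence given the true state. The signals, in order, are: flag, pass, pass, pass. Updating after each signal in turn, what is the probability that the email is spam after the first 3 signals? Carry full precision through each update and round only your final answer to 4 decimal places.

After 'flag': P(spam) = 0.9·0.2500 / (0.9·0.2500 + 0.2·0.7500) ≈ 0.6000
After 'pass': P(spam) = 0.1·0.6000 / (0.1·0.6000 + 0.8·0.4000) ≈ 0.1579
After 'pass': P(spam) = 0.1·0.1579 / (0.1·0.1579 + 0.8·0.8421) ≈ 0.0229

0.0229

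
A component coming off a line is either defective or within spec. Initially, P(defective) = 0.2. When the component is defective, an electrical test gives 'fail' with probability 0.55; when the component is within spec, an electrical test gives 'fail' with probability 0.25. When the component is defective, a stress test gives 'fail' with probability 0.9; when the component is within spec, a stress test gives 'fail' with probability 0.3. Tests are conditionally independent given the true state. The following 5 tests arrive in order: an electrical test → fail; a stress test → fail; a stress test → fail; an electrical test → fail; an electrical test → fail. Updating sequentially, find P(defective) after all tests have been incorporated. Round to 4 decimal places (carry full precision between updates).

0.9599

After an electrical test='fail': P(defective) = 0.55·0.2000 / (0.55·0.2000 + 0.25·0.8000) ≈ 0.3548
After a stress test='fail': P(defective) = 0.9·0.3548 / (0.9·0.3548 + 0.3·0.6452) ≈ 0.6226
After a stress test='fail': P(defective) = 0.9·0.6226 / (0.9·0.6226 + 0.3·0.3774) ≈ 0.8319
After an electrical test='fail': P(defective) = 0.55·0.8319 / (0.55·0.8319 + 0.25·0.1681) ≈ 0.9159
After an electrical test='fail': P(defective) = 0.55·0.9159 / (0.55·0.9159 + 0.25·0.0841) ≈ 0.9599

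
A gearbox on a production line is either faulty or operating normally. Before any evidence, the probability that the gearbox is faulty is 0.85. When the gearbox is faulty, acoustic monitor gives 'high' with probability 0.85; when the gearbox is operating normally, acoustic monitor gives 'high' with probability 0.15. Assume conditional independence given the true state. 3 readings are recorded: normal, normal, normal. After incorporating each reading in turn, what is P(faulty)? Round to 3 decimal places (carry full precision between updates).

0.030

Each posterior becomes the prior for the next update.
After 'normal': P(faulty) = 0.15·0.8500 / (0.15·0.8500 + 0.85·0.1500) ≈ 0.5000
After 'normal': P(faulty) = 0.15·0.5000 / (0.15·0.5000 + 0.85·0.5000) ≈ 0.1500
After 'normal': P(faulty) = 0.15·0.1500 / (0.15·0.1500 + 0.85·0.8500) ≈ 0.0302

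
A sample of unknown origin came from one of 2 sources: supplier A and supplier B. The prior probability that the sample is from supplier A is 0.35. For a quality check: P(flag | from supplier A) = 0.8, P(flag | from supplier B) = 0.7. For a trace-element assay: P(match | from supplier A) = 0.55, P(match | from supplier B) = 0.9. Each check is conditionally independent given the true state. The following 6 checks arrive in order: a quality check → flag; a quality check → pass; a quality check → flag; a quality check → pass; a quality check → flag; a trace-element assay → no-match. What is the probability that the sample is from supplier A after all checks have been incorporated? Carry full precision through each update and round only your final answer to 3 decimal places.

0.616

After a quality check='flag': P(supplier A) = 0.8·0.3500 / (0.8·0.3500 + 0.7·0.6500) ≈ 0.3810
After a quality check='pass': P(supplier A) = 0.2·0.3810 / (0.2·0.3810 + 0.3·0.6190) ≈ 0.2909
After a quality check='flag': P(supplier A) = 0.8·0.2909 / (0.8·0.2909 + 0.7·0.7091) ≈ 0.3192
After a quality check='pass': P(supplier A) = 0.2·0.3192 / (0.2·0.3192 + 0.3·0.6808) ≈ 0.2381
After a quality check='flag': P(supplier A) = 0.8·0.2381 / (0.8·0.2381 + 0.7·0.7619) ≈ 0.2632
After a trace-element assay='no-match': P(supplier A) = 0.45·0.2632 / (0.45·0.2632 + 0.1·0.7368) ≈ 0.6165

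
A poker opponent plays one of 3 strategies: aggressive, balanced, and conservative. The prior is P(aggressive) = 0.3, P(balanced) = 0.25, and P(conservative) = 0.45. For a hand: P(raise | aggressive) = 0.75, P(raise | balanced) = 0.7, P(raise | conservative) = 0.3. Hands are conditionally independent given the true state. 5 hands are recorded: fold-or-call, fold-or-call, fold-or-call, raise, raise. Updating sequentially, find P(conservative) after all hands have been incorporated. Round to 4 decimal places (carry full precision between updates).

0.7003

Each posterior becomes the prior for the next update.
After 'fold-or-call': normaliser = 0.25·0.3000 + 0.3·0.2500 + 0.7·0.4500; P(aggressive) ≈ 0.1613, P(balanced) ≈ 0.1613, P(conservative) ≈ 0.6774
After 'fold-or-call': normaliser = 0.25·0.1613 + 0.3·0.1613 + 0.7·0.6774; P(aggressive) ≈ 0.0716, P(balanced) ≈ 0.0860, P(conservative) ≈ 0.8424
After 'fold-or-call': normaliser = 0.25·0.0716 + 0.3·0.0860 + 0.7·0.8424; P(aggressive) ≈ 0.0283, P(balanced) ≈ 0.0407, P(conservative) ≈ 0.9310
After 'raise': normaliser = 0.75·0.0283 + 0.7·0.0407 + 0.3·0.9310; P(aggressive) ≈ 0.0645, P(balanced) ≈ 0.0866, P(conservative) ≈ 0.8489
After 'raise': normaliser = 0.75·0.0645 + 0.7·0.0866 + 0.3·0.8489; P(aggressive) ≈ 0.1329, P(balanced) ≈ 0.1667, P(conservative) ≈ 0.7003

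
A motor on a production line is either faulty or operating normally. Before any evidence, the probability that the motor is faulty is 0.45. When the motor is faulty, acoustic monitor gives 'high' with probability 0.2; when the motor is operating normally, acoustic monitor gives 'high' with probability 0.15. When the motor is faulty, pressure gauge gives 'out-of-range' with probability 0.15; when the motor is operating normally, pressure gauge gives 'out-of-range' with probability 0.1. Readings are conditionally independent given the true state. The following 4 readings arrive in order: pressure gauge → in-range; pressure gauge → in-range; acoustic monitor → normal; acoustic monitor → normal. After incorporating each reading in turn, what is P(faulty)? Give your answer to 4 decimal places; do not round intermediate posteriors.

0.3926

Each posterior becomes the prior for the next update.
After pressure gauge='in-range': P(faulty) = 0.85·0.4500 / (0.85·0.4500 + 0.9·0.5500) ≈ 0.4359
After pressure gauge='in-range': P(faulty) = 0.85·0.4359 / (0.85·0.4359 + 0.9·0.5641) ≈ 0.4219
After acoustic monitor='normal': P(faulty) = 0.8·0.4219 / (0.8·0.4219 + 0.85·0.5781) ≈ 0.4072
After acoustic monitor='normal': P(faulty) = 0.8·0.4072 / (0.8·0.4072 + 0.85·0.5928) ≈ 0.3926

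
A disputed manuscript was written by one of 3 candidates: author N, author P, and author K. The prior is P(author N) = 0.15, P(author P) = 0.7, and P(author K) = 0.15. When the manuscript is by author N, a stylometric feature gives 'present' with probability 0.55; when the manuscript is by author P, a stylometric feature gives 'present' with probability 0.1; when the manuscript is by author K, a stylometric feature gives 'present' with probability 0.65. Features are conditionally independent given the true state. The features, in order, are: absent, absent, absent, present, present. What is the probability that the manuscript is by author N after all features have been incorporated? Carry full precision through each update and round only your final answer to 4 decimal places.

0.3459

Each posterior becomes the prior for the next update.
After 'absent': normaliser = 0.45·0.1500 + 0.9·0.7000 + 0.35·0.1500; P(author N) ≈ 0.0900, P(author P) ≈ 0.8400, P(author K) ≈ 0.0700
After 'absent': normaliser = 0.45·0.0900 + 0.9·0.8400 + 0.35·0.0700; P(author N) ≈ 0.0493, P(author P) ≈ 0.9208, P(author K) ≈ 0.0298
After 'absent': normaliser = 0.45·0.0493 + 0.9·0.9208 + 0.35·0.0298; P(author N) ≈ 0.0258, P(author P) ≈ 0.9621, P(author K) ≈ 0.0121
After 'present': normaliser = 0.55·0.0258 + 0.1·0.9621 + 0.65·0.0121; P(author N) ≈ 0.1198, P(author P) ≈ 0.8135, P(author K) ≈ 0.0666
After 'present': normaliser = 0.55·0.1198 + 0.1·0.8135 + 0.65·0.0666; P(author N) ≈ 0.3459, P(author P) ≈ 0.4269, P(author K) ≈ 0.2273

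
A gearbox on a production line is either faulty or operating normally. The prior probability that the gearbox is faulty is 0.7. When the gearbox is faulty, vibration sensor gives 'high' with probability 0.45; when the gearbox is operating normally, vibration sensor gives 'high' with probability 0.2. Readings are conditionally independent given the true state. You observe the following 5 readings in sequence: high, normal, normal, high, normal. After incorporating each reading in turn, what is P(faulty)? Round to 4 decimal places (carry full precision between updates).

0.7933

After 'high': P(faulty) = 0.45·0.7000 / (0.45·0.7000 + 0.2·0.3000) ≈ 0.8400
After 'normal': P(faulty) = 0.55·0.8400 / (0.55·0.8400 + 0.8·0.1600) ≈ 0.7831
After 'normal': P(faulty) = 0.55·0.7831 / (0.55·0.7831 + 0.8·0.2169) ≈ 0.7128
After 'high': P(faulty) = 0.45·0.7128 / (0.45·0.7128 + 0.2·0.2872) ≈ 0.8481
After 'normal': P(faulty) = 0.55·0.8481 / (0.55·0.8481 + 0.8·0.1519) ≈ 0.7933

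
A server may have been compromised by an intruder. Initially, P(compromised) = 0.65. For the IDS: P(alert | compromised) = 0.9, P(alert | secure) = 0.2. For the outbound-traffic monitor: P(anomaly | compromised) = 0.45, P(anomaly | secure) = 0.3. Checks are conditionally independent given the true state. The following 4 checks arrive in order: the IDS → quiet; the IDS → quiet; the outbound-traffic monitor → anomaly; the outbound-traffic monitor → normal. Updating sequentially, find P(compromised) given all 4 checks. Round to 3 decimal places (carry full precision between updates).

Apply Bayes' rule sequentially, carrying P(compromised) forward.
After the IDS='quiet': P(compromised) = 0.1·0.6500 / (0.1·0.6500 + 0.8·0.3500) ≈ 0.1884
After the IDS='quiet': P(compromised) = 0.1·0.1884 / (0.1·0.1884 + 0.8·0.8116) ≈ 0.0282
After the outbound-traffic monitor='anomaly': P(compromised) = 0.45·0.0282 / (0.45·0.0282 + 0.3·0.9718) ≈ 0.0417
After the outbound-traffic monitor='normal': P(compromised) = 0.55·0.0417 / (0.55·0.0417 + 0.7·0.9583) ≈ 0.0331

0.033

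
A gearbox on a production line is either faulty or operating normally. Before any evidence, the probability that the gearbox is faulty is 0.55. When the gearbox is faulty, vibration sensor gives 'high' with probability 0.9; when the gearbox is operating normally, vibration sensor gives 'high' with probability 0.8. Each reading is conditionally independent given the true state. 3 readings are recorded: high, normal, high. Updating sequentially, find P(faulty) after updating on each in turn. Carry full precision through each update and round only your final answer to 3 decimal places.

Each posterior becomes the prior for the next update.
After 'high': P(faulty) = 0.9·0.5500 / (0.9·0.5500 + 0.8·0.4500) ≈ 0.5789
After 'normal': P(faulty) = 0.1·0.5789 / (0.1·0.5789 + 0.2·0.4211) ≈ 0.4074
After 'high': P(faulty) = 0.9·0.4074 / (0.9·0.4074 + 0.8·0.5926) ≈ 0.4361

0.436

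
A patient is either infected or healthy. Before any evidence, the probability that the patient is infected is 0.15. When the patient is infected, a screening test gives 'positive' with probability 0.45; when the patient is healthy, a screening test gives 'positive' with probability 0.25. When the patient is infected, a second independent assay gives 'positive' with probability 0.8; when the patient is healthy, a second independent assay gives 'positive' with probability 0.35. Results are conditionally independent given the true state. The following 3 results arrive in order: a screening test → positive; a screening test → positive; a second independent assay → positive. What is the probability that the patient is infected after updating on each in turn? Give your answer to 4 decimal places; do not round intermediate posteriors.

After a screening test='positive': P(infected) = 0.45·0.1500 / (0.45·0.1500 + 0.25·0.8500) ≈ 0.2411
After a screening test='positive': P(infected) = 0.45·0.2411 / (0.45·0.2411 + 0.25·0.7589) ≈ 0.3638
After a second independent assay='positive': P(infected) = 0.8·0.3638 / (0.8·0.3638 + 0.35·0.6362) ≈ 0.5665

0.5665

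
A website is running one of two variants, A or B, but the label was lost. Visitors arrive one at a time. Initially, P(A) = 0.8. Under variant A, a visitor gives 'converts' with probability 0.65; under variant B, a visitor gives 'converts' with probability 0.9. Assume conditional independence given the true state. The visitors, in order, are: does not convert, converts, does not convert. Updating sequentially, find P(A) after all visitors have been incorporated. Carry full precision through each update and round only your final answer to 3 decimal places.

0.973

After 'does not convert': P(A) = 0.35·0.8000 / (0.35·0.8000 + 0.1·0.2000) ≈ 0.9333
After 'converts': P(A) = 0.65·0.9333 / (0.65·0.9333 + 0.9·0.0667) ≈ 0.9100
After 'does not convert': P(A) = 0.35·0.9100 / (0.35·0.9100 + 0.1·0.0900) ≈ 0.9725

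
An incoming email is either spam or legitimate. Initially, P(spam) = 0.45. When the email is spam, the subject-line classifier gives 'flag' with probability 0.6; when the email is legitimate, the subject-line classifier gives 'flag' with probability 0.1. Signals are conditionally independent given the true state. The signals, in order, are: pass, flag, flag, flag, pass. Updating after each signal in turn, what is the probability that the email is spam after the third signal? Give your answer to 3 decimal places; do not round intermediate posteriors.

0.929

After 'pass': P(spam) = 0.4·0.4500 / (0.4·0.4500 + 0.9·0.5500) ≈ 0.2667
After 'flag': P(spam) = 0.6·0.2667 / (0.6·0.2667 + 0.1·0.7333) ≈ 0.6857
After 'flag': P(spam) = 0.6·0.6857 / (0.6·0.6857 + 0.1·0.3143) ≈ 0.9290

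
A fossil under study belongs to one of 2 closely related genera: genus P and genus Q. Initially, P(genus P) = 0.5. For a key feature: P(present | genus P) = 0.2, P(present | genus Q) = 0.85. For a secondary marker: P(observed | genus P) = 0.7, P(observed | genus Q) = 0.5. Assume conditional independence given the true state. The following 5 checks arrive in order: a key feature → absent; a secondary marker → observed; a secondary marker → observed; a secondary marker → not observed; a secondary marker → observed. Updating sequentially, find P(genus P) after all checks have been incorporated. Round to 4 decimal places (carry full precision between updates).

0.8978

After a key feature='absent': P(genus P) = 0.8·0.5000 / (0.8·0.5000 + 0.15·0.5000) ≈ 0.8421
After a secondary marker='observed': P(genus P) = 0.7·0.8421 / (0.7·0.8421 + 0.5·0.1579) ≈ 0.8819
After a secondary marker='observed': P(genus P) = 0.7·0.8819 / (0.7·0.8819 + 0.5·0.1181) ≈ 0.9127
After a secondary marker='not observed': P(genus P) = 0.3·0.9127 / (0.3·0.9127 + 0.5·0.0873) ≈ 0.8625
After a secondary marker='observed': P(genus P) = 0.7·0.8625 / (0.7·0.8625 + 0.5·0.1375) ≈ 0.8978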